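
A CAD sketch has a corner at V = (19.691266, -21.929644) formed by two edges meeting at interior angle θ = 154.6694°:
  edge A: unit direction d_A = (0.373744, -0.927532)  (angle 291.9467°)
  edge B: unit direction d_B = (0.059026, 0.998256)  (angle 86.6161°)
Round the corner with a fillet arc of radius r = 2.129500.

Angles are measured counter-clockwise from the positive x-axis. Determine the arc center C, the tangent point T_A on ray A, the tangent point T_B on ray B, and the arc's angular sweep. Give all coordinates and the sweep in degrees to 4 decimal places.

center=(21.8453,-21.5776) T_A=(19.8701,-22.3735) T_B=(19.7195,-21.4519) sweep=25.3306

bisector direction at 9.2814° = (0.986908,0.161283)
center distance |VC| = r/sin(θ/2) = 2.129500/sin(77.3347°) = 2.182608
C = V + |VC|·bis = (21.8453,-21.5776)
T_A = V + ((C−V)·d_A)·d_A = V + 0.4785·d_A = (19.8701,-22.3735)
T_B = V + ((C−V)·d_B)·d_B = V + 0.4785·d_B = (19.7195,-21.4519)
sweep = 180° − θ = 25.3306°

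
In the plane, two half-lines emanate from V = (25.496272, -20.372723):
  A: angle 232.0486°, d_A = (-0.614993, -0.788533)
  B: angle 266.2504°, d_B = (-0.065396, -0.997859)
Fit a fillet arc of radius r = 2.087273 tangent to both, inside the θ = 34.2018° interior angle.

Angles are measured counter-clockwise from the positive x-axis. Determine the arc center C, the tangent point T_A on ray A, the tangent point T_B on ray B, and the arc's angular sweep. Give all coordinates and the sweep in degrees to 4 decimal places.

center=(22.9698,-27.0061) T_A=(21.3239,-25.7225) T_B=(25.0526,-27.1426) sweep=145.7982

bisector direction at 249.1495° = (-0.355931,-0.934512)
center distance |VC| = r/sin(θ/2) = 2.087273/sin(17.1009°) = 7.098232
C = V + |VC|·bis = (22.9698,-27.0061)
T_A = V + ((C−V)·d_A)·d_A = V + 6.7844·d_A = (21.3239,-25.7225)
T_B = V + ((C−V)·d_B)·d_B = V + 6.7844·d_B = (25.0526,-27.1426)
sweep = 180° − θ = 145.7982°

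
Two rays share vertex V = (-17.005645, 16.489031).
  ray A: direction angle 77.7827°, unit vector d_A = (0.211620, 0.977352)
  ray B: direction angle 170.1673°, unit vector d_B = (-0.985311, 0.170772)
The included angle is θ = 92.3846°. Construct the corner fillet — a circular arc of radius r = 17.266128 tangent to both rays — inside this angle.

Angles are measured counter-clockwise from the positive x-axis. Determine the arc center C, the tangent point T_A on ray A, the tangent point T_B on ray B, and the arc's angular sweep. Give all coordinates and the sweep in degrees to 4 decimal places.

bisector direction at 123.9750° = (-0.558831,0.829281)
center distance |VC| = r/sin(θ/2) = 17.266128/sin(46.1923°) = 23.925333
C = V + |VC|·bis = (-30.3759,36.3299)
T_A = V + ((C−V)·d_A)·d_A = V + 16.5621·d_A = (-13.5008,32.6760)
T_B = V + ((C−V)·d_B)·d_B = V + 16.5621·d_B = (-33.3244,19.3174)
sweep = 180° − θ = 87.6154°

center=(-30.3759,36.3299) T_A=(-13.5008,32.6760) T_B=(-33.3244,19.3174) sweep=87.6154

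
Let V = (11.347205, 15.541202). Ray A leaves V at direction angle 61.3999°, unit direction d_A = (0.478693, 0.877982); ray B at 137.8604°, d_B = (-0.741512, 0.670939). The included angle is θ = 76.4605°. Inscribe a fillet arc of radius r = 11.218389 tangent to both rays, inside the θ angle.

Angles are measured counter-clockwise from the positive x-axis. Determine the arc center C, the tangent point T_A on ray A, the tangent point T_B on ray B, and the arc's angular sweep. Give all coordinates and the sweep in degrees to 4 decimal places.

center=(8.3145,33.4143) T_A=(18.1641,28.0442) T_B=(0.7877,25.0957) sweep=103.5395

bisector direction at 99.6302° = (-0.167288,0.985908)
center distance |VC| = r/sin(θ/2) = 11.218389/sin(38.2302°) = 18.128585
C = V + |VC|·bis = (8.3145,33.4143)
T_A = V + ((C−V)·d_A)·d_A = V + 14.2406·d_A = (18.1641,28.0442)
T_B = V + ((C−V)·d_B)·d_B = V + 14.2406·d_B = (0.7877,25.0957)
sweep = 180° − θ = 103.5395°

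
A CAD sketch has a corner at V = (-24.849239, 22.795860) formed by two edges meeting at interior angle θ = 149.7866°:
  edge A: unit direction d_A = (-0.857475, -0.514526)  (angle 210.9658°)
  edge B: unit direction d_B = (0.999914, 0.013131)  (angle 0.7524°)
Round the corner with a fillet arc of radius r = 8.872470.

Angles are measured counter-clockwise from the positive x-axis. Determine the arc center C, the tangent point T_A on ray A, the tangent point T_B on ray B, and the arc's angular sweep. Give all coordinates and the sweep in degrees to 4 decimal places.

center=(-22.3378,13.9556) T_A=(-26.9030,21.5635) T_B=(-22.4544,22.8273) sweep=30.2134

bisector direction at 285.8591° = (0.273273,-0.961937)
center distance |VC| = r/sin(θ/2) = 8.872470/sin(74.8933°) = 9.190059
C = V + |VC|·bis = (-22.3378,13.9556)
T_A = V + ((C−V)·d_A)·d_A = V + 2.3951·d_A = (-26.9030,21.5635)
T_B = V + ((C−V)·d_B)·d_B = V + 2.3951·d_B = (-22.4544,22.8273)
sweep = 180° − θ = 30.2134°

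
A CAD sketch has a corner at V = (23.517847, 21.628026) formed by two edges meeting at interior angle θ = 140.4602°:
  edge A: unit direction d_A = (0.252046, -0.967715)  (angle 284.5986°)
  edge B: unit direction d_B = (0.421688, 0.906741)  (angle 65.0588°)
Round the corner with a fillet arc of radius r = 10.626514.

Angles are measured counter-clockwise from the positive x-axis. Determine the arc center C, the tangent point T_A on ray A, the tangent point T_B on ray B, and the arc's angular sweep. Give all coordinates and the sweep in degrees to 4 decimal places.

center=(34.7640,20.6102) T_A=(24.4805,17.9319) T_B=(25.1285,25.0913) sweep=39.5398

bisector direction at 354.8287° = (0.995930,-0.090134)
center distance |VC| = r/sin(θ/2) = 10.626514/sin(70.2301°) = 11.292085
C = V + |VC|·bis = (34.7640,20.6102)
T_A = V + ((C−V)·d_A)·d_A = V + 3.8195·d_A = (24.4805,17.9319)
T_B = V + ((C−V)·d_B)·d_B = V + 3.8195·d_B = (25.1285,25.0913)
sweep = 180° − θ = 39.5398°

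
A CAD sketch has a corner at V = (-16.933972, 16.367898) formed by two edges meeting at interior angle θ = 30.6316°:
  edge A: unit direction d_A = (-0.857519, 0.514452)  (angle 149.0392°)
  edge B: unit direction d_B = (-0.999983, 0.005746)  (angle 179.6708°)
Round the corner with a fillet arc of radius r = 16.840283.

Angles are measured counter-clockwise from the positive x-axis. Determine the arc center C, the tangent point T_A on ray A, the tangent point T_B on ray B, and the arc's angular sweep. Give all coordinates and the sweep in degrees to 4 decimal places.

center=(-78.3273,33.5612) T_A=(-69.6638,48.0021) T_B=(-78.4240,16.7212) sweep=149.3684

bisector direction at 164.3550° = (-0.962951,0.269676)
center distance |VC| = r/sin(θ/2) = 16.840283/sin(15.3158°) = 63.755376
C = V + |VC|·bis = (-78.3273,33.5612)
T_A = V + ((C−V)·d_A)·d_A = V + 61.4911·d_A = (-69.6638,48.0021)
T_B = V + ((C−V)·d_B)·d_B = V + 61.4911·d_B = (-78.4240,16.7212)
sweep = 180° − θ = 149.3684°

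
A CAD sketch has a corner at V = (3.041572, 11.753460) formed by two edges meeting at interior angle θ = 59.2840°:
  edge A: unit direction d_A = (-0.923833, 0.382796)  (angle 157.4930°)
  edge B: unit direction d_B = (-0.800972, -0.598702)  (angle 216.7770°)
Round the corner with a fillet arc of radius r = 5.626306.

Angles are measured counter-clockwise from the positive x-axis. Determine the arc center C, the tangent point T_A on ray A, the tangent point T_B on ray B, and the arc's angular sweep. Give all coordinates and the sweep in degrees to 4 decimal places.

center=(-8.2463,10.3405) T_A=(-6.0926,15.5382) T_B=(-4.8778,5.8340) sweep=120.7160

bisector direction at 187.1350° = (-0.992256,-0.124208)
center distance |VC| = r/sin(θ/2) = 5.626306/sin(29.6420°) = 11.375948
C = V + |VC|·bis = (-8.2463,10.3405)
T_A = V + ((C−V)·d_A)·d_A = V + 9.8872·d_A = (-6.0926,15.5382)
T_B = V + ((C−V)·d_B)·d_B = V + 9.8872·d_B = (-4.8778,5.8340)
sweep = 180° − θ = 120.7160°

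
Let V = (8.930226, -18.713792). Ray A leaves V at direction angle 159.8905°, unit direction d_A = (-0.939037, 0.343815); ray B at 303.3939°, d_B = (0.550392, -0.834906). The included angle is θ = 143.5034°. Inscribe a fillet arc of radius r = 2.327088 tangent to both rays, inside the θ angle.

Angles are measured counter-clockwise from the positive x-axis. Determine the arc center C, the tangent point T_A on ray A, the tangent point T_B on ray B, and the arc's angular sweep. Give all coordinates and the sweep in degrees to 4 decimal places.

center=(7.4096,-20.6352) T_A=(8.2097,-18.4500) T_B=(9.3525,-19.3544) sweep=36.4966

bisector direction at 231.6422° = (-0.620570,-0.784151)
center distance |VC| = r/sin(θ/2) = 2.327088/sin(71.7517°) = 2.450318
C = V + |VC|·bis = (7.4096,-20.6352)
T_A = V + ((C−V)·d_A)·d_A = V + 0.7673·d_A = (8.2097,-18.4500)
T_B = V + ((C−V)·d_B)·d_B = V + 0.7673·d_B = (9.3525,-19.3544)
sweep = 180° − θ = 36.4966°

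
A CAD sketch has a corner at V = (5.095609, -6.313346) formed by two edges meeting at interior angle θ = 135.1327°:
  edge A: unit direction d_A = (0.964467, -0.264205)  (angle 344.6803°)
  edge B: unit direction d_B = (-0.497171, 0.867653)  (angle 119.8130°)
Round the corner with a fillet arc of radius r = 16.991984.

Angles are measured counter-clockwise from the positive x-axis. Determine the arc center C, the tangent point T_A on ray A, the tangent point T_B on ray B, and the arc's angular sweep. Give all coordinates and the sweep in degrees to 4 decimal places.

bisector direction at 52.2466° = (0.612264,0.790654)
center distance |VC| = r/sin(θ/2) = 16.991984/sin(67.5663°) = 18.383185
C = V + |VC|·bis = (16.3510,8.2214)
T_A = V + ((C−V)·d_A)·d_A = V + 7.0153·d_A = (11.8616,-8.1668)
T_B = V + ((C−V)·d_B)·d_B = V + 7.0153·d_B = (1.6078,-0.2265)
sweep = 180° − θ = 44.8673°

center=(16.3510,8.2214) T_A=(11.8616,-8.1668) T_B=(1.6078,-0.2265) sweep=44.8673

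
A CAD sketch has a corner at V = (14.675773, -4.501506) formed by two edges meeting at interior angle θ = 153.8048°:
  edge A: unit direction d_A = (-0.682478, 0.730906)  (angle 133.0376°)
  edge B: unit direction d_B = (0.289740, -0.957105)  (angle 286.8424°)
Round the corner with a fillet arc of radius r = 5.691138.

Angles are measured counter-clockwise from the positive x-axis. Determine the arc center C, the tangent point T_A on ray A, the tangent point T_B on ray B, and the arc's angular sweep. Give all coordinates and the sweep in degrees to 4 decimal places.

center=(9.6124,-7.4178) T_A=(13.7721,-3.5337) T_B=(15.0594,-5.7688) sweep=26.1952

bisector direction at 209.9400° = (-0.866549,-0.499093)
center distance |VC| = r/sin(θ/2) = 5.691138/sin(76.9024°) = 5.843145
C = V + |VC|·bis = (9.6124,-7.4178)
T_A = V + ((C−V)·d_A)·d_A = V + 1.3241·d_A = (13.7721,-3.5337)
T_B = V + ((C−V)·d_B)·d_B = V + 1.3241·d_B = (15.0594,-5.7688)
sweep = 180° − θ = 26.1952°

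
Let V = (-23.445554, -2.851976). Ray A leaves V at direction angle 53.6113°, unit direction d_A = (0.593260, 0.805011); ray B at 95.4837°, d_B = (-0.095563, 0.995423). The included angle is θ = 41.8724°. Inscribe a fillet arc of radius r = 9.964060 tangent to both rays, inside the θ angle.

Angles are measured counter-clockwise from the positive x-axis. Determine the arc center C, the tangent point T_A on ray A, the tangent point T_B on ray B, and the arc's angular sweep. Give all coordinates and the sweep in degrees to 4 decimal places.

center=(-16.0159,24.0249) T_A=(-7.9947,18.1137) T_B=(-25.9344,23.0727) sweep=138.1276

bisector direction at 74.5475° = (0.266439,0.963852)
center distance |VC| = r/sin(θ/2) = 9.964060/sin(20.9362°) = 27.884899
C = V + |VC|·bis = (-16.0159,24.0249)
T_A = V + ((C−V)·d_A)·d_A = V + 26.0439·d_A = (-7.9947,18.1137)
T_B = V + ((C−V)·d_B)·d_B = V + 26.0439·d_B = (-25.9344,23.0727)
sweep = 180° − θ = 138.1276°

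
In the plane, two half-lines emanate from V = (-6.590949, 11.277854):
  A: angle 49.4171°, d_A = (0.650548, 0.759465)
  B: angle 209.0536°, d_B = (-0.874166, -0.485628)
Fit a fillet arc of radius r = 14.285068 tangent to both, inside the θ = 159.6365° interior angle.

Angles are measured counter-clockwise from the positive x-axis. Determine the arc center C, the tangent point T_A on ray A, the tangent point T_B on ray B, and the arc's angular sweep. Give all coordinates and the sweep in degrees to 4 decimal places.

bisector direction at 129.2354° = (-0.632507,0.774554)
center distance |VC| = r/sin(θ/2) = 14.285068/sin(79.8183°) = 14.513629
C = V + |VC|·bis = (-15.7709,22.5194)
T_A = V + ((C−V)·d_A)·d_A = V + 2.5656·d_A = (-4.9219,13.2263)
T_B = V + ((C−V)·d_B)·d_B = V + 2.5656·d_B = (-8.8337,10.0319)
sweep = 180° − θ = 20.3635°

center=(-15.7709,22.5194) T_A=(-4.9219,13.2263) T_B=(-8.8337,10.0319) sweep=20.3635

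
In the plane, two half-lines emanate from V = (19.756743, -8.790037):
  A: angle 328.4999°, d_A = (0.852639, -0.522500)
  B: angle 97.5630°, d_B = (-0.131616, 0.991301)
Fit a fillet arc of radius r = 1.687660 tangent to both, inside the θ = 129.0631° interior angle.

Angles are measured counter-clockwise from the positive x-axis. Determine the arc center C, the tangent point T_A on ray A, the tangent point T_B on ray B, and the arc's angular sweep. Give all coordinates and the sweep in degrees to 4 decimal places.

bisector direction at 33.0315° = (0.838371,0.545099)
center distance |VC| = r/sin(θ/2) = 1.687660/sin(64.5315°) = 1.869316
C = V + |VC|·bis = (21.3239,-7.7711)
T_A = V + ((C−V)·d_A)·d_A = V + 0.8038·d_A = (20.4421,-9.2100)
T_B = V + ((C−V)·d_B)·d_B = V + 0.8038·d_B = (19.6509,-7.9932)
sweep = 180° − θ = 50.9369°

center=(21.3239,-7.7711) T_A=(20.4421,-9.2100) T_B=(19.6509,-7.9932) sweep=50.9369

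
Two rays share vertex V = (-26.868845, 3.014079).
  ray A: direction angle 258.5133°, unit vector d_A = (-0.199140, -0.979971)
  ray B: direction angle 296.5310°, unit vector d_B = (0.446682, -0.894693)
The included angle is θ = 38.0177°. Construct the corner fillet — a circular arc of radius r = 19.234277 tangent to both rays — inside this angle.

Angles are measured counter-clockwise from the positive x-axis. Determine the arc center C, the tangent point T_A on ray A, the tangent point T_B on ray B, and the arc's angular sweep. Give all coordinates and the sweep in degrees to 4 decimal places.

center=(-19.1383,-55.5304) T_A=(-37.9873,-51.7000) T_B=(-1.9295,-46.9387) sweep=141.9823

bisector direction at 277.5222° = (0.130909,-0.991394)
center distance |VC| = r/sin(θ/2) = 19.234277/sin(19.0088°) = 59.052621
C = V + |VC|·bis = (-19.1383,-55.5304)
T_A = V + ((C−V)·d_A)·d_A = V + 55.8324·d_A = (-37.9873,-51.7000)
T_B = V + ((C−V)·d_B)·d_B = V + 55.8324·d_B = (-1.9295,-46.9387)
sweep = 180° − θ = 141.9823°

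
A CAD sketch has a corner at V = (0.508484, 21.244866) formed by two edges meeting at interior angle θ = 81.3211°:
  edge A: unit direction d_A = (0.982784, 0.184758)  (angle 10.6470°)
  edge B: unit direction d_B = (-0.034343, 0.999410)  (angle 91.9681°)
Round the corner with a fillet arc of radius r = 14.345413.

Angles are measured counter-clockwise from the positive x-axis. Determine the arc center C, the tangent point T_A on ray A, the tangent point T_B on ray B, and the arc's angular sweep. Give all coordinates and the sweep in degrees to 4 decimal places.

center=(14.2719,38.4290) T_A=(16.9223,24.3306) T_B=(-0.0651,37.9363) sweep=98.6789

bisector direction at 51.3075° = (0.625140,0.780513)
center distance |VC| = r/sin(θ/2) = 14.345413/sin(40.6606°) = 22.016476
C = V + |VC|·bis = (14.2719,38.4290)
T_A = V + ((C−V)·d_A)·d_A = V + 16.7013·d_A = (16.9223,24.3306)
T_B = V + ((C−V)·d_B)·d_B = V + 16.7013·d_B = (-0.0651,37.9363)
sweep = 180° − θ = 98.6789°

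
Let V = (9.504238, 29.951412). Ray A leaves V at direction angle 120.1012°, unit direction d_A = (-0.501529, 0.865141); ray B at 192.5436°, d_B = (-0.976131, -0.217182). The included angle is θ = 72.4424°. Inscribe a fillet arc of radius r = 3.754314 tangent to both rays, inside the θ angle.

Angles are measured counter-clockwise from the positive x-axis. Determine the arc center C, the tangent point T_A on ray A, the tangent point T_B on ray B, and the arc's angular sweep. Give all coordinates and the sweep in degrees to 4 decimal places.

bisector direction at 156.3224° = (-0.915820,0.401590)
center distance |VC| = r/sin(θ/2) = 3.754314/sin(36.2212°) = 6.353507
C = V + |VC|·bis = (3.6856,32.5029)
T_A = V + ((C−V)·d_A)·d_A = V + 5.1256·d_A = (6.9336,34.3858)
T_B = V + ((C−V)·d_B)·d_B = V + 5.1256·d_B = (4.5009,28.8382)
sweep = 180° − θ = 107.5576°

center=(3.6856,32.5029) T_A=(6.9336,34.3858) T_B=(4.5009,28.8382) sweep=107.5576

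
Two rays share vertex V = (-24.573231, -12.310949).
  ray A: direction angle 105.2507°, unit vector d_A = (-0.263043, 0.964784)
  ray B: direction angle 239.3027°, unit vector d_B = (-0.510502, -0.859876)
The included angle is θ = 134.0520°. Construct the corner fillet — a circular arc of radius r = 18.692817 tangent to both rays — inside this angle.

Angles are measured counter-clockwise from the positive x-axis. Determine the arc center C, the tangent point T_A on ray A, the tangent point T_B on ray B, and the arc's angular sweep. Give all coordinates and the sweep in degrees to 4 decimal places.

bisector direction at 172.2767° = (-0.990929,0.134389)
center distance |VC| = r/sin(θ/2) = 18.692817/sin(67.0260°) = 20.303227
C = V + |VC|·bis = (-44.6923,-9.5824)
T_A = V + ((C−V)·d_A)·d_A = V + 7.9246·d_A = (-26.6577,-4.6654)
T_B = V + ((C−V)·d_B)·d_B = V + 7.9246·d_B = (-28.6188,-19.1251)
sweep = 180° − θ = 45.9480°

center=(-44.6923,-9.5824) T_A=(-26.6577,-4.6654) T_B=(-28.6188,-19.1251) sweep=45.9480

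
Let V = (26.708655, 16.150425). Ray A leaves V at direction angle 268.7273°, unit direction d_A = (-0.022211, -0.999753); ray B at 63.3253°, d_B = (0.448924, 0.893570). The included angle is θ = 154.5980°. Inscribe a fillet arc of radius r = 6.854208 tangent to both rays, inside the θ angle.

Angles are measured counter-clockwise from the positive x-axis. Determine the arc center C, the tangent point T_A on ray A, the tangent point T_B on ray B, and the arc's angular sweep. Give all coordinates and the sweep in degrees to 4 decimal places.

bisector direction at 346.0263° = (0.970407,-0.241476)
center distance |VC| = r/sin(θ/2) = 6.854208/sin(77.2990°) = 7.026132
C = V + |VC|·bis = (33.5269,14.4538)
T_A = V + ((C−V)·d_A)·d_A = V + 1.5448·d_A = (26.6743,14.6060)
T_B = V + ((C−V)·d_B)·d_B = V + 1.5448·d_B = (27.4021,17.5308)
sweep = 180° − θ = 25.4020°

center=(33.5269,14.4538) T_A=(26.6743,14.6060) T_B=(27.4021,17.5308) sweep=25.4020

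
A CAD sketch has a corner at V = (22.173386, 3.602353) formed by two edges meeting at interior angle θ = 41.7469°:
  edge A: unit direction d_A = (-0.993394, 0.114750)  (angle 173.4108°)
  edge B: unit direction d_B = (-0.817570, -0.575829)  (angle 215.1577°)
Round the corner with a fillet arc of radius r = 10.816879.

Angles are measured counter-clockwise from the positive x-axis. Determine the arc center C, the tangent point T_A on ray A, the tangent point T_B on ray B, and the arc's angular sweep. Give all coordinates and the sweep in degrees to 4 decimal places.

center=(-7.2465,-3.8881) T_A=(-6.0053,6.8574) T_B=(-1.0178,-12.7316) sweep=138.2531

bisector direction at 194.2843° = (-0.969084,-0.246733)
center distance |VC| = r/sin(θ/2) = 10.816879/sin(20.8734°) = 30.358477
C = V + |VC|·bis = (-7.2465,-3.8881)
T_A = V + ((C−V)·d_A)·d_A = V + 28.3660·d_A = (-6.0053,6.8574)
T_B = V + ((C−V)·d_B)·d_B = V + 28.3660·d_B = (-1.0178,-12.7316)
sweep = 180° − θ = 138.2531°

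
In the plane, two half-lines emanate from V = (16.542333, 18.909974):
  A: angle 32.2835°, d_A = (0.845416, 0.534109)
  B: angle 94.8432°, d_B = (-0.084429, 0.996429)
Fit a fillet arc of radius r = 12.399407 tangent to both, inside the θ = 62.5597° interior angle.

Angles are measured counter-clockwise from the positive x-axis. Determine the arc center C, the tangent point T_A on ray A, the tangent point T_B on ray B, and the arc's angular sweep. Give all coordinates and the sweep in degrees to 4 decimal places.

bisector direction at 63.5634° = (0.445208,0.895427)
center distance |VC| = r/sin(θ/2) = 12.399407/sin(31.2798°) = 23.880900
C = V + |VC|·bis = (27.1743,40.2936)
T_A = V + ((C−V)·d_A)·d_A = V + 20.4096·d_A = (33.7969,29.8109)
T_B = V + ((C−V)·d_B)·d_B = V + 20.4096·d_B = (14.8192,39.2467)
sweep = 180° − θ = 117.4403°

center=(27.1743,40.2936) T_A=(33.7969,29.8109) T_B=(14.8192,39.2467) sweep=117.4403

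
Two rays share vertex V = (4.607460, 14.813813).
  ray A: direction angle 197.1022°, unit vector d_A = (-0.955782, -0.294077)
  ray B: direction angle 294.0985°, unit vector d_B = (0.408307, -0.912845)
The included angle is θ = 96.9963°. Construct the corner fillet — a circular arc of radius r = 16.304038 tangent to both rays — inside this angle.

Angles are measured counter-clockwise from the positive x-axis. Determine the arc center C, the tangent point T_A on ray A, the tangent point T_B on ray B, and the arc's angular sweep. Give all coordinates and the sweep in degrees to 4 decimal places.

bisector direction at 245.6004° = (-0.413099,-0.910686)
center distance |VC| = r/sin(θ/2) = 16.304038/sin(48.4982°) = 21.769650
C = V + |VC|·bis = (-4.3856,-5.0115)
T_A = V + ((C−V)·d_A)·d_A = V + 14.4255·d_A = (-9.1802,10.5716)
T_B = V + ((C−V)·d_B)·d_B = V + 14.4255·d_B = (10.4975,1.6455)
sweep = 180° − θ = 83.0037°

center=(-4.3856,-5.0115) T_A=(-9.1802,10.5716) T_B=(10.4975,1.6455) sweep=83.0037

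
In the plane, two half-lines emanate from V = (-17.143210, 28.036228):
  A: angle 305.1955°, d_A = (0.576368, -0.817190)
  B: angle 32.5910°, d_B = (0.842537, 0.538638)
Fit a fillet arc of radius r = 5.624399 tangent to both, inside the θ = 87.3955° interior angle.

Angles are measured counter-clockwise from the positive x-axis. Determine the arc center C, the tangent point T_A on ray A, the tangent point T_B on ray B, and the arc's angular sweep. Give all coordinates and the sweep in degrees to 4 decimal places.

center=(-9.1545,26.4679) T_A=(-13.7507,23.2262) T_B=(-12.1840,31.2067) sweep=92.6045

bisector direction at 348.8932° = (0.981270,-0.192638)
center distance |VC| = r/sin(θ/2) = 5.624399/sin(43.6977°) = 8.141226
C = V + |VC|·bis = (-9.1545,26.4679)
T_A = V + ((C−V)·d_A)·d_A = V + 5.8861·d_A = (-13.7507,23.2262)
T_B = V + ((C−V)·d_B)·d_B = V + 5.8861·d_B = (-12.1840,31.2067)
sweep = 180° − θ = 92.6045°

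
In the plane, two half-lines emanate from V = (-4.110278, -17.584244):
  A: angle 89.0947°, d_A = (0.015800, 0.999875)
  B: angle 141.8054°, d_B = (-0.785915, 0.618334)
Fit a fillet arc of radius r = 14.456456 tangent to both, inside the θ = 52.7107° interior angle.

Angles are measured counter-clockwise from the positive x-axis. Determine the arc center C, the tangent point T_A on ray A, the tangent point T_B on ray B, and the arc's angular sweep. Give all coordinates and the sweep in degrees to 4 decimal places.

bisector direction at 115.4501° = (-0.429724,0.902960)
center distance |VC| = r/sin(θ/2) = 14.456456/sin(26.3554°) = 32.564204
C = V + |VC|·bis = (-18.1039,11.8199)
T_A = V + ((C−V)·d_A)·d_A = V + 29.1794·d_A = (-3.6492,11.5915)
T_B = V + ((C−V)·d_B)·d_B = V + 29.1794·d_B = (-27.0428,0.4584)
sweep = 180° − θ = 127.2893°

center=(-18.1039,11.8199) T_A=(-3.6492,11.5915) T_B=(-27.0428,0.4584) sweep=127.2893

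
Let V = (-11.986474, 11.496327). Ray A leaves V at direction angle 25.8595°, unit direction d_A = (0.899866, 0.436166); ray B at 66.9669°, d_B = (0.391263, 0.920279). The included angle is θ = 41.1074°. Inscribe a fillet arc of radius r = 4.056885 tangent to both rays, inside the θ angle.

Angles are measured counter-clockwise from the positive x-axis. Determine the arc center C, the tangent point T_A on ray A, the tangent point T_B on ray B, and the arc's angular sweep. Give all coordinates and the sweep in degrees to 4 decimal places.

center=(-4.0197,19.8662) T_A=(-2.2502,16.2155) T_B=(-7.7531,21.4535) sweep=138.8926

bisector direction at 46.4132° = (0.689453,0.724331)
center distance |VC| = r/sin(θ/2) = 4.056885/sin(20.5537°) = 11.555275
C = V + |VC|·bis = (-4.0197,19.8662)
T_A = V + ((C−V)·d_A)·d_A = V + 10.8197·d_A = (-2.2502,16.2155)
T_B = V + ((C−V)·d_B)·d_B = V + 10.8197·d_B = (-7.7531,21.4535)
sweep = 180° − θ = 138.8926°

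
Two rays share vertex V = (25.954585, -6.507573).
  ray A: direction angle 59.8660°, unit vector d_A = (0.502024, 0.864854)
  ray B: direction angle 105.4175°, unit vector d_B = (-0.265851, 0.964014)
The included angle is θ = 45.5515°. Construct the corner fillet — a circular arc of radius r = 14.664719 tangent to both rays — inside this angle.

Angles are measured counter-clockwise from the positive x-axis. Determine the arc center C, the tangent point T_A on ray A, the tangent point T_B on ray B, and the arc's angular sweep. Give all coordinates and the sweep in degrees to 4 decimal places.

bisector direction at 82.6418° = (0.128073,0.991765)
center distance |VC| = r/sin(θ/2) = 14.664719/sin(22.7757°) = 37.881058
C = V + |VC|·bis = (30.8061,31.0615)
T_A = V + ((C−V)·d_A)·d_A = V + 34.9274·d_A = (43.4890,23.6995)
T_B = V + ((C−V)·d_B)·d_B = V + 34.9274·d_B = (16.6691,27.1629)
sweep = 180° − θ = 134.4485°

center=(30.8061,31.0615) T_A=(43.4890,23.6995) T_B=(16.6691,27.1629) sweep=134.4485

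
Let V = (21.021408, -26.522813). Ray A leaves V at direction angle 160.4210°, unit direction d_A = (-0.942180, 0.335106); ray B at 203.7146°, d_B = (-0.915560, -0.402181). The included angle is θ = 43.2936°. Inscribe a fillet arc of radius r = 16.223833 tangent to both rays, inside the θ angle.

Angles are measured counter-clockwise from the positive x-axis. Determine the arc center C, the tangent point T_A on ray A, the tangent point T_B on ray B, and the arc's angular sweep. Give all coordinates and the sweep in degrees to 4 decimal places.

bisector direction at 182.0678° = (-0.999349,-0.036082)
center distance |VC| = r/sin(θ/2) = 16.223833/sin(21.6468°) = 43.980867
C = V + |VC|·bis = (-22.9308,-28.1097)
T_A = V + ((C−V)·d_A)·d_A = V + 40.8791·d_A = (-17.4941,-12.8240)
T_B = V + ((C−V)·d_B)·d_B = V + 40.8791·d_B = (-16.4059,-42.9636)
sweep = 180° − θ = 136.7064°

center=(-22.9308,-28.1097) T_A=(-17.4941,-12.8240) T_B=(-16.4059,-42.9636) sweep=136.7064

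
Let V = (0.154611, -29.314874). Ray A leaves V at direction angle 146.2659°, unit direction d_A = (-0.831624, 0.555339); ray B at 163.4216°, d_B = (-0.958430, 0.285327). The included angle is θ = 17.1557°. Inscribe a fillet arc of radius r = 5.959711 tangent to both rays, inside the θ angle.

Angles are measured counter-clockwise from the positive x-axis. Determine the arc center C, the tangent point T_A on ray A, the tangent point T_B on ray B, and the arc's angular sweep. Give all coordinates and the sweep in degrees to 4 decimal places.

center=(-36.0126,-12.3296) T_A=(-32.7029,-7.3734) T_B=(-37.7130,-18.0416) sweep=162.8443

bisector direction at 154.8437° = (-0.905152,0.425088)
center distance |VC| = r/sin(θ/2) = 5.959711/sin(8.5778°) = 39.957007
C = V + |VC|·bis = (-36.0126,-12.3296)
T_A = V + ((C−V)·d_A)·d_A = V + 39.5101·d_A = (-32.7029,-7.3734)
T_B = V + ((C−V)·d_B)·d_B = V + 39.5101·d_B = (-37.7130,-18.0416)
sweep = 180° − θ = 162.8443°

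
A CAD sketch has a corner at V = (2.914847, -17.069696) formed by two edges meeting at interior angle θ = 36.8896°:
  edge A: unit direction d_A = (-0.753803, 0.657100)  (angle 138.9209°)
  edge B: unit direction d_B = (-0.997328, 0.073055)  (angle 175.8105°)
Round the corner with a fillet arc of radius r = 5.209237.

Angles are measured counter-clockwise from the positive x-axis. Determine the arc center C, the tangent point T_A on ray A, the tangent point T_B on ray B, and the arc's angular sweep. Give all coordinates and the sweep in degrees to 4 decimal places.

bisector direction at 157.3657° = (-0.922980,0.384848)
center distance |VC| = r/sin(θ/2) = 5.209237/sin(18.4448°) = 16.464562
C = V + |VC|·bis = (-12.2816,-10.7333)
T_A = V + ((C−V)·d_A)·d_A = V + 15.6188·d_A = (-8.8586,-6.8066)
T_B = V + ((C−V)·d_B)·d_B = V + 15.6188·d_B = (-12.6622,-15.9287)
sweep = 180° − θ = 143.1104°

center=(-12.2816,-10.7333) T_A=(-8.8586,-6.8066) T_B=(-12.6622,-15.9287) sweep=143.1104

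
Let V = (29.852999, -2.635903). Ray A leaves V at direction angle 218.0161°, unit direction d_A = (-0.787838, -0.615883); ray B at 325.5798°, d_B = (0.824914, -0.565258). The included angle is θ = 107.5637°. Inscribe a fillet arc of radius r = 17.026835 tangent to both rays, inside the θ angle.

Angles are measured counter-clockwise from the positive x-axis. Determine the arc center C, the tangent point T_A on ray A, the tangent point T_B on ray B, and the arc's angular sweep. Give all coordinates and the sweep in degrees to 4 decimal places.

center=(30.5152,-23.7304) T_A=(20.0286,-10.3160) T_B=(40.1397,-9.6847) sweep=72.4363

bisector direction at 271.7979° = (0.031375,-0.999508)
center distance |VC| = r/sin(θ/2) = 17.026835/sin(53.7818°) = 21.104860
C = V + |VC|·bis = (30.5152,-23.7304)
T_A = V + ((C−V)·d_A)·d_A = V + 12.4700·d_A = (20.0286,-10.3160)
T_B = V + ((C−V)·d_B)·d_B = V + 12.4700·d_B = (40.1397,-9.6847)
sweep = 180° − θ = 72.4363°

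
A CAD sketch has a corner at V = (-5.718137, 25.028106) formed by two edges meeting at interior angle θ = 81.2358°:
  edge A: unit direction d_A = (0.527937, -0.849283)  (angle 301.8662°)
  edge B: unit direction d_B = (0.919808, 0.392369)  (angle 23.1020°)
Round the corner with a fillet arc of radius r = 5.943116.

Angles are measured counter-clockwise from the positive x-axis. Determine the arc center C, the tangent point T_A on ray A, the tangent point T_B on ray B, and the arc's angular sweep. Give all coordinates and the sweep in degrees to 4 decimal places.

bisector direction at 342.4841° = (0.953633,-0.300970)
center distance |VC| = r/sin(θ/2) = 5.943116/sin(40.6179°) = 9.129051
C = V + |VC|·bis = (2.9876,22.2805)
T_A = V + ((C−V)·d_A)·d_A = V + 6.9296·d_A = (-2.0598,19.1429)
T_B = V + ((C−V)·d_B)·d_B = V + 6.9296·d_B = (0.6557,27.7471)
sweep = 180° − θ = 98.7642°

center=(2.9876,22.2805) T_A=(-2.0598,19.1429) T_B=(0.6557,27.7471) sweep=98.7642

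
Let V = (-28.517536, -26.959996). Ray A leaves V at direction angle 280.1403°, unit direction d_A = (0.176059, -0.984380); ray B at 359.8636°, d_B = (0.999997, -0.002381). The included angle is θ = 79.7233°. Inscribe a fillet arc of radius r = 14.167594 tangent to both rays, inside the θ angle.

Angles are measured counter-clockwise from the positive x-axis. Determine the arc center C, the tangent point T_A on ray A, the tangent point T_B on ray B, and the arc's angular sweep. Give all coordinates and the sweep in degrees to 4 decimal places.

center=(-11.5840,-41.1679) T_A=(-25.5303,-43.6623) T_B=(-11.5503,-27.0004) sweep=100.2767

bisector direction at 320.0020° = (0.766066,-0.642762)
center distance |VC| = r/sin(θ/2) = 14.167594/sin(39.8616°) = 22.104538
C = V + |VC|·bis = (-11.5840,-41.1679)
T_A = V + ((C−V)·d_A)·d_A = V + 16.9673·d_A = (-25.5303,-43.6623)
T_B = V + ((C−V)·d_B)·d_B = V + 16.9673·d_B = (-11.5503,-27.0004)
sweep = 180° − θ = 100.2767°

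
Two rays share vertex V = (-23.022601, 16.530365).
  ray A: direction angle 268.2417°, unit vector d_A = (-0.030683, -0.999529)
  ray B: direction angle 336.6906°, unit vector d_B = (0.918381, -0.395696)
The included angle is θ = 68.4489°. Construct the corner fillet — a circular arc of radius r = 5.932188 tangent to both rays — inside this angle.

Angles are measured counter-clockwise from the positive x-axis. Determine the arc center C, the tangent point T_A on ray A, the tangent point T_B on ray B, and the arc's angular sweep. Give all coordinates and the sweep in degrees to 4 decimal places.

center=(-17.3608,7.6315) T_A=(-23.2902,7.8135) T_B=(-15.0134,13.0795) sweep=111.5511

bisector direction at 302.4661° = (0.536801,-0.843709)
center distance |VC| = r/sin(θ/2) = 5.932188/sin(34.2244°) = 10.547307
C = V + |VC|·bis = (-17.3608,7.6315)
T_A = V + ((C−V)·d_A)·d_A = V + 8.7209·d_A = (-23.2902,7.8135)
T_B = V + ((C−V)·d_B)·d_B = V + 8.7209·d_B = (-15.0134,13.0795)
sweep = 180° − θ = 111.5511°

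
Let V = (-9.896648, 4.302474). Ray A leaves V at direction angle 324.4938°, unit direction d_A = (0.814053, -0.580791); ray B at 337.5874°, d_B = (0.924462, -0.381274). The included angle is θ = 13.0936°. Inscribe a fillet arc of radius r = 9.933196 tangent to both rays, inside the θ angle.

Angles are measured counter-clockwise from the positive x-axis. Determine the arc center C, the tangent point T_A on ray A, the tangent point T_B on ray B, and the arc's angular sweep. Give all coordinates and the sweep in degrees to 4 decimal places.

center=(66.3319,-37.8811) T_A=(60.5628,-45.9673) T_B=(70.1192,-28.6983) sweep=166.9064

bisector direction at 331.0406° = (0.874963,-0.484190)
center distance |VC| = r/sin(θ/2) = 9.933196/sin(6.5468°) = 87.122034
C = V + |VC|·bis = (66.3319,-37.8811)
T_A = V + ((C−V)·d_A)·d_A = V + 86.5539·d_A = (60.5628,-45.9673)
T_B = V + ((C−V)·d_B)·d_B = V + 86.5539·d_B = (70.1192,-28.6983)
sweep = 180° − θ = 166.9064°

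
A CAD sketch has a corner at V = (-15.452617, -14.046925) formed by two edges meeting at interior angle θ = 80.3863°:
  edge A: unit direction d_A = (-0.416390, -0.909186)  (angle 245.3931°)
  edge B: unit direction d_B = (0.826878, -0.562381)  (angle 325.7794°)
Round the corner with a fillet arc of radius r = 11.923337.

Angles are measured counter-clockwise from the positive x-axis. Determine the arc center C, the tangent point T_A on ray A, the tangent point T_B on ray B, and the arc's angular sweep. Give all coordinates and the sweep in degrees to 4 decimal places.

bisector direction at 285.5862° = (0.268689,-0.963227)
center distance |VC| = r/sin(θ/2) = 11.923337/sin(40.1932°) = 18.475300
C = V + |VC|·bis = (-10.4885,-31.8428)
T_A = V + ((C−V)·d_A)·d_A = V + 14.1128·d_A = (-21.3290,-26.8781)
T_B = V + ((C−V)·d_B)·d_B = V + 14.1128·d_B = (-3.7831,-21.9837)
sweep = 180° − θ = 99.6137°

center=(-10.4885,-31.8428) T_A=(-21.3290,-26.8781) T_B=(-3.7831,-21.9837) sweep=99.6137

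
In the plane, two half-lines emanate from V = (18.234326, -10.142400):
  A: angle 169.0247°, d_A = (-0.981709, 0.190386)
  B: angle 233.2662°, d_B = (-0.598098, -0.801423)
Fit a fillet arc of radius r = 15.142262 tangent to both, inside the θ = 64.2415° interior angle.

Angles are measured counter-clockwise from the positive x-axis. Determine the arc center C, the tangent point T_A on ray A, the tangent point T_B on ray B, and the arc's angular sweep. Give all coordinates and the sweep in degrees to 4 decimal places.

bisector direction at 201.1455° = (-0.932668,-0.360737)
center distance |VC| = r/sin(θ/2) = 15.142262/sin(32.1208°) = 28.478672
C = V + |VC|·bis = (-8.3268,-20.4157)
T_A = V + ((C−V)·d_A)·d_A = V + 24.1194·d_A = (-5.4439,-5.5504)
T_B = V + ((C−V)·d_B)·d_B = V + 24.1194·d_B = (3.8085,-29.4723)
sweep = 180° − θ = 115.7585°

center=(-8.3268,-20.4157) T_A=(-5.4439,-5.5504) T_B=(3.8085,-29.4723) sweep=115.7585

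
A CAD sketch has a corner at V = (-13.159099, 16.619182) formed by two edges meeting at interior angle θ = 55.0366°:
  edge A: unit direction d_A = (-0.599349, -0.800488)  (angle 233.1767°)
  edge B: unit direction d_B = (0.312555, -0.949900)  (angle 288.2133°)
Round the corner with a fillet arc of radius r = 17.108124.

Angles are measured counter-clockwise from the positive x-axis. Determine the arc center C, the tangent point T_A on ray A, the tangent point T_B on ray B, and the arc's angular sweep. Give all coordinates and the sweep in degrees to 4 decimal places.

bisector direction at 260.6950° = (-0.161690,-0.986842)
center distance |VC| = r/sin(θ/2) = 17.108124/sin(27.5183°) = 37.028015
C = V + |VC|·bis = (-19.1462,-19.9216)
T_A = V + ((C−V)·d_A)·d_A = V + 32.8388·d_A = (-32.8410,-9.6679)
T_B = V + ((C−V)·d_B)·d_B = V + 32.8388·d_B = (-2.8952,-14.5744)
sweep = 180° − θ = 124.9634°

center=(-19.1462,-19.9216) T_A=(-32.8410,-9.6679) T_B=(-2.8952,-14.5744) sweep=124.9634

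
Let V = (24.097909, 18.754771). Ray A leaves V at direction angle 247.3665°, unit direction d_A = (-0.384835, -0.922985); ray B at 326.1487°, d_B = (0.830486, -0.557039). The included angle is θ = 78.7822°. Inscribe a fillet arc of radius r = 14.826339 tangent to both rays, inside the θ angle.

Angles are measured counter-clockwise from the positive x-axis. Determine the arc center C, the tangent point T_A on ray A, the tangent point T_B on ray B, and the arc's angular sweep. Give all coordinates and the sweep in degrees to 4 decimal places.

center=(30.8340,-3.6160) T_A=(17.1495,2.0897) T_B=(39.0928,8.6971) sweep=101.2178

bisector direction at 286.7576° = (0.288323,-0.957533)
center distance |VC| = r/sin(θ/2) = 14.826339/sin(39.3911°) = 23.362897
C = V + |VC|·bis = (30.8340,-3.6160)
T_A = V + ((C−V)·d_A)·d_A = V + 18.0556·d_A = (17.1495,2.0897)
T_B = V + ((C−V)·d_B)·d_B = V + 18.0556·d_B = (39.0928,8.6971)
sweep = 180° − θ = 101.2178°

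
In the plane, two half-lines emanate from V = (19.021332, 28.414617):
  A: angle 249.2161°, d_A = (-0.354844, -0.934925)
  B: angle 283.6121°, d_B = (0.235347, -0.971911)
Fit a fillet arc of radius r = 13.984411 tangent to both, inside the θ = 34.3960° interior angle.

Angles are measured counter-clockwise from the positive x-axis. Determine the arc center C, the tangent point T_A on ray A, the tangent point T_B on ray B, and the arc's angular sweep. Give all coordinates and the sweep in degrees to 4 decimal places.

bisector direction at 266.4141° = (-0.062545,-0.998042)
center distance |VC| = r/sin(θ/2) = 13.984411/sin(17.1980°) = 47.296609
C = V + |VC|·bis = (16.0632,-18.7894)
T_A = V + ((C−V)·d_A)·d_A = V + 45.1819·d_A = (2.9888,-13.8271)
T_B = V + ((C−V)·d_B)·d_B = V + 45.1819·d_B = (29.6548,-15.4982)
sweep = 180° − θ = 145.6040°

center=(16.0632,-18.7894) T_A=(2.9888,-13.8271) T_B=(29.6548,-15.4982) sweep=145.6040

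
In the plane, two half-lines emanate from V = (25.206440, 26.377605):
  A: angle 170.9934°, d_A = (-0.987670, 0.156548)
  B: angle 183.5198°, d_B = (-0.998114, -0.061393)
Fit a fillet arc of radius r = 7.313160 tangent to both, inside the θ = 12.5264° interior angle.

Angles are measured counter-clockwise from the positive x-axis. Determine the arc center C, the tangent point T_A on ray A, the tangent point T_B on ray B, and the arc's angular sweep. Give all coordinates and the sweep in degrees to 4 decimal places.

center=(-41.7510,29.5861) T_A=(-40.6061,36.8091) T_B=(-41.3020,22.2867) sweep=167.4736

bisector direction at 177.2566° = (-0.998854,0.047863)
center distance |VC| = r/sin(θ/2) = 7.313160/sin(6.2632°) = 67.034242
C = V + |VC|·bis = (-41.7510,29.5861)
T_A = V + ((C−V)·d_A)·d_A = V + 66.6341·d_A = (-40.6061,36.8091)
T_B = V + ((C−V)·d_B)·d_B = V + 66.6341·d_B = (-41.3020,22.2867)
sweep = 180° − θ = 167.4736°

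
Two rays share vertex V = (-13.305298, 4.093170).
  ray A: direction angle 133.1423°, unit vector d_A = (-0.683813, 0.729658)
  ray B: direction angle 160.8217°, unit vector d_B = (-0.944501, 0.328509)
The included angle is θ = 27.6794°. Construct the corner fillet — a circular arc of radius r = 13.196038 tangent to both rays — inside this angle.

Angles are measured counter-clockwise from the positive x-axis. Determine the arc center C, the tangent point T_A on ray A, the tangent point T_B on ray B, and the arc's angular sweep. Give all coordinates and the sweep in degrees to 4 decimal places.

center=(-59.5619,34.1532) T_A=(-49.9333,43.1768) T_B=(-63.8969,21.6896) sweep=152.3206

bisector direction at 146.9820° = (-0.838499,0.544902)
center distance |VC| = r/sin(θ/2) = 13.196038/sin(13.8397°) = 55.165931
C = V + |VC|·bis = (-59.5619,34.1532)
T_A = V + ((C−V)·d_A)·d_A = V + 53.5644·d_A = (-49.9333,43.1768)
T_B = V + ((C−V)·d_B)·d_B = V + 53.5644·d_B = (-63.8969,21.6896)
sweep = 180° − θ = 152.3206°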